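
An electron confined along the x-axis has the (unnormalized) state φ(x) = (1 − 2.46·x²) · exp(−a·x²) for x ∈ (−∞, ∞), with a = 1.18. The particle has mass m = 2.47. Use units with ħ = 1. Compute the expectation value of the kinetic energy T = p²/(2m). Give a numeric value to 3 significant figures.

1.22

T = −(ħ²/2m) d²/dx², so ⟨T⟩ = −(ħ²/2m) ∫ φ*·φ'' dx / ∫|φ|² dx; with m = 2.47.
Expand each integrand as polynomial × e^(−2ax²) and use ∫x^(2j)·e^(−2ax²) dx = (2j−1)!!/(4a)^j · √(π/(2a)), odd powers → 0; here √(π/(2a)) = 1.1538. Differentiate with the product rule, d/dx e^(−ax²) = −2ax·e^(−ax²).
State is unnormalized: ∫|φ|² dx = 0.89132, and ∫φ*·(−ħ²/2m · φ'') dx = 1.0869, so ⟨T⟩ = 1.0869 / 0.89132.
⟨T⟩ = 1.2194.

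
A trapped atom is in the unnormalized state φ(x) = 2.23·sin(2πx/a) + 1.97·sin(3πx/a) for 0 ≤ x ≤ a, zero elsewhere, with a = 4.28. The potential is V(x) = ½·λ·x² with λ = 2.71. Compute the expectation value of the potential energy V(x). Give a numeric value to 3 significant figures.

⟨V⟩ = ∫ V(x)·|φ|² dx / ∫|φ|² dx.
On 0 ≤ x ≤ a (j ≠ l): ∫sin²(jπx/a) dx = a/2, ∫sin(jπx/a)·sin(lπx/a) dx = 0; diagonal moments ∫x·sin²(jπx/a) dx = a²/4, ∫x²·sin²(jπx/a) dx = a³·(1/6 − 1/(4j²π²)); cross terms ∫x·sin(jπx/a)·sin(lπx/a) dx = 0 for j + l even and −4jla²/(π²(j² − l²)²) for j + l odd, ∫x²·sin(jπx/a)·sin(lπx/a) dx = (−1)^(j+l)·4jla³/(π²(j² − l²)²); higher powers the same way via product-to-sum and parts.
State is unnormalized: ∫|φ|² dx = 18.947, and ∫φ*·V(x)·φ dx = 61.468, so ⟨V⟩ = 61.468 / 18.947.
⟨V⟩ = 3.2442.

3.24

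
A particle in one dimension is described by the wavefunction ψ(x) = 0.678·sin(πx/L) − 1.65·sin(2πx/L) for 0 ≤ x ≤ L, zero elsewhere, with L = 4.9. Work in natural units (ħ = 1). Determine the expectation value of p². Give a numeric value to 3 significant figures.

1.47

p² ψ = −ħ² d²ψ/dx²; ⟨p²⟩ = −ħ² ∫ ψ*·ψ'' dx / ∫|ψ|² dx.
d²/dx² sin(jπx/L) = −(jπ/L)²·sin(jπx/L); on 0 ≤ x ≤ L, ∫sin²(jπx/L) dx = L/2 and ∫sin(jπx/L)·sin(lπx/L) dx = 0 for j ≠ l, so only diagonal terms survive in ∫|ψ|² and ∫ψ·ψ″; ∫ψ·ψ′ dx = [ψ²/2] between the walls = 0.
State is unnormalized: ∫|ψ|² dx = 7.7964, and ∫ψ*·(−ħ² ψ'') dx = 11.430, so ⟨p²⟩ = 11.430 / 7.7964.
⟨p²⟩ = 1.4661.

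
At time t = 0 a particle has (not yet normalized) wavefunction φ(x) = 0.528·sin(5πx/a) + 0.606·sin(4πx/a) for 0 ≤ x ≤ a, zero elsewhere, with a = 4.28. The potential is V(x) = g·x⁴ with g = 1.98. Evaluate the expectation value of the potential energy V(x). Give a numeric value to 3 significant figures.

28.0

⟨V⟩ = ∫ V(x)·|φ|² dx / ∫|φ|² dx.
On 0 ≤ x ≤ a (j ≠ l): ∫sin²(jπx/a) dx = a/2, ∫sin(jπx/a)·sin(lπx/a) dx = 0; diagonal moments ∫x·sin²(jπx/a) dx = a²/4, ∫x²·sin²(jπx/a) dx = a³·(1/6 − 1/(4j²π²)); cross terms ∫x·sin(jπx/a)·sin(lπx/a) dx = 0 for j + l even and −4jla²/(π²(j² − l²)²) for j + l odd, ∫x²·sin(jπx/a)·sin(lπx/a) dx = (−1)^(j+l)·4jla³/(π²(j² − l²)²); higher powers the same way via product-to-sum and parts.
State is unnormalized: ∫|φ|² dx = 1.3825, and ∫φ*·V(x)·φ dx = 38.772, so ⟨V⟩ = 38.772 / 1.3825.
⟨V⟩ = 28.045.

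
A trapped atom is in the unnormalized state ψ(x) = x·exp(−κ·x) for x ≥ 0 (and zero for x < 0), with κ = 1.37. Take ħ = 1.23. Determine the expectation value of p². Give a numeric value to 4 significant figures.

p² ψ = −ħ² d²ψ/dx²; ⟨p²⟩ = −ħ² ∫ ψ*·ψ'' dx / ∫|ψ|² dx.
Differentiate x·exp(−κ·x) with the product rule; every integrand then reduces to terms xʲ·e^(−2κx) on [0, ∞), with ∫₀^∞ xʲ·e^(−2κx) dx = j!/(2κ)^(j+1).
State is unnormalized: ∫|ψ|² dx = 0.097225, and ∫ψ*·(−ħ² ψ'') dx = 0.27608, so ⟨p²⟩ = 0.27608 / 0.097225.
⟨p²⟩ = 2.8396.

2.840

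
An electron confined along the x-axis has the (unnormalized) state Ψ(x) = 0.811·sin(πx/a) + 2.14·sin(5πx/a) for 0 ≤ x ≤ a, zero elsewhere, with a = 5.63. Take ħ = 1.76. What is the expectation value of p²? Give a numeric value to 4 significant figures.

p² Ψ = −ħ² d²Ψ/dx²; ⟨p²⟩ = −ħ² ∫ Ψ*·Ψ'' dx / ∫|Ψ|² dx.
d²/dx² sin(jπx/a) = −(jπ/a)²·sin(jπx/a); on 0 ≤ x ≤ a, ∫sin²(jπx/a) dx = a/2 and ∫sin(jπx/a)·sin(lπx/a) dx = 0 for j ≠ l, so only diagonal terms survive in ∫|Ψ|² and ∫Ψ·Ψ″; ∫Ψ·Ψ′ dx = [Ψ²/2] between the walls = 0.
State is unnormalized: ∫|Ψ|² dx = 14.743, and ∫Ψ*·(−ħ² Ψ'') dx = 312.64, so ⟨p²⟩ = 312.64 / 14.743.
⟨p²⟩ = 21.206.

21.21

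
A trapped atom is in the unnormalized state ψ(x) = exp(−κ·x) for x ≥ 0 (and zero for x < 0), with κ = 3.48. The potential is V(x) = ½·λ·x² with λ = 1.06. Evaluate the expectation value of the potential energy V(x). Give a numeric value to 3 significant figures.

0.0219

⟨V⟩ = ∫ V(x)·|ψ|² dx / ∫|ψ|² dx.
Every integrand reduces to terms xʲ·e^(−2κx) on [0, ∞); use ∫₀^∞ xʲ·e^(−2κx) dx = j!/(2κ)^(j+1).
State is unnormalized: ∫|ψ|² dx = 0.14368, and ∫ψ*·V(x)·ψ dx = 0.0031440, so ⟨V⟩ = 0.0031440 / 0.14368.
⟨V⟩ = 0.021882.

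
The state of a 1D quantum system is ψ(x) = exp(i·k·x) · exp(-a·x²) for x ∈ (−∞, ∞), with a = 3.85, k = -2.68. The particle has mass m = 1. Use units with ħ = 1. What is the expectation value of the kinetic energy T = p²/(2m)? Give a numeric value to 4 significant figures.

T = −(ħ²/2m) d²/dx², so ⟨T⟩ = −(ħ²/2m) ∫ ψ*·ψ'' dx / ∫|ψ|² dx; with m = 1.
Gaussian moments: ∫x^(2j)·e^(−2ax²) dx = (2j−1)!!/(4a)^j · √(π/(2a)), odd powers integrate to 0; here √(π/(2a)) = 0.63875. Derivatives: ψ′ = (ik − 2ax)·ψ, ψ″ = ((ik − 2ax)² − 2a)·ψ; the odd-in-x pieces drop out.
State is unnormalized: ∫|ψ|² dx = 0.63875, and ∫ψ*·(−ħ²/2m · ψ'') dx = 3.5235, so ⟨T⟩ = 3.5235 / 0.63875.
⟨T⟩ = 5.5162.

5.516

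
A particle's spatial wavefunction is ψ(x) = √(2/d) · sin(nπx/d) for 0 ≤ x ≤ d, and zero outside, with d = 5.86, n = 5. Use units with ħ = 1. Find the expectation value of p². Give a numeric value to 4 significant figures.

7.185

p² ψ = −ħ² d²ψ/dx²; ⟨p²⟩ = −ħ² ∫ ψ*·ψ'' dx.
d/dx sin(nπx/d) = (nπ/d)·cos(nπx/d) and d²/dx² sin(nπx/d) = −(nπ/d)²·sin(nπx/d); on 0 ≤ x ≤ d, ∫sin²(nπx/d) dx = d/2 and ∫sin(nπx/d)·cos(nπx/d) dx = 0.
⟨p²⟩ = 7.1853.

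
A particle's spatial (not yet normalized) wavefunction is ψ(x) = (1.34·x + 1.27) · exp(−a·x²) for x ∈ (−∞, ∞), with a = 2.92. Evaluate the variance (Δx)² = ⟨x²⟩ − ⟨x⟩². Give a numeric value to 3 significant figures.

0.0733

Compute ⟨x⟩ and ⟨x²⟩ separately, then (Δx)² = ⟨x²⟩ − ⟨x⟩².
Expand each integrand as polynomial × e^(−2ax²) and use ∫x^(2j)·e^(−2ax²) dx = (2j−1)!!/(4a)^j · √(π/(2a)), odd powers → 0; here √(π/(2a)) = 0.73345.
Normalization: ∫|ψ|² dx = 1.2957.
⟨x⟩ = 0.16495 and ⟨x²⟩ = 0.10052.
(Δx)² = 0.10052 − (0.16495)² = 0.073309.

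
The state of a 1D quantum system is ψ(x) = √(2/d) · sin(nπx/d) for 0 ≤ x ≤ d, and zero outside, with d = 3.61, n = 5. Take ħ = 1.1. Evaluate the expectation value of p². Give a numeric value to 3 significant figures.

p² ψ = −ħ² d²ψ/dx²; ⟨p²⟩ = −ħ² ∫ ψ*·ψ'' dx.
d/dx sin(nπx/d) = (nπ/d)·cos(nπx/d) and d²/dx² sin(nπx/d) = −(nπ/d)²·sin(nπx/d); on 0 ≤ x ≤ d, ∫sin²(nπx/d) dx = d/2 and ∫sin(nπx/d)·cos(nπx/d) dx = 0.
⟨p²⟩ = 22.909.

22.9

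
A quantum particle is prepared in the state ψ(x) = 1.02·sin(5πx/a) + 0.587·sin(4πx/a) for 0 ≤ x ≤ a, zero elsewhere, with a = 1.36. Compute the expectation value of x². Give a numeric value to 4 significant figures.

0.2922

⟨x²⟩ = ∫ x²·|ψ|² dx / ∫|ψ|² dx (integrals over the domain).
On 0 ≤ x ≤ a (j ≠ l): ∫sin²(jπx/a) dx = a/2, ∫sin(jπx/a)·sin(lπx/a) dx = 0; diagonal moments ∫x·sin²(jπx/a) dx = a²/4, ∫x²·sin²(jπx/a) dx = a³·(1/6 − 1/(4j²π²)); cross terms ∫x·sin(jπx/a)·sin(lπx/a) dx = 0 for j + l even and −4jla²/(π²(j² − l²)²) for j + l odd, ∫x²·sin(jπx/a)·sin(lπx/a) dx = (−1)^(j+l)·4jla³/(π²(j² − l²)²); higher powers the same way via product-to-sum and parts.
State is unnormalized: ∫|ψ|² dx = 0.94178, and ∫ψ*·x²·ψ dx = 0.27518, so ⟨x²⟩ = 0.27518 / 0.94178.
⟨x²⟩ = 0.29219.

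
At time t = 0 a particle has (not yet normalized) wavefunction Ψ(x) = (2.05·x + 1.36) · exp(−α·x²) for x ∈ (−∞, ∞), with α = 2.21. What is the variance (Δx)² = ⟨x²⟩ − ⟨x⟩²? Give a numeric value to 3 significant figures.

0.0858

Compute ⟨x⟩ and ⟨x²⟩ separately, then (Δx)² = ⟨x²⟩ − ⟨x⟩².
Expand each integrand as polynomial × e^(−2αx²) and use ∫x^(2j)·e^(−2αx²) dx = (2j−1)!!/(4α)^j · √(π/(2α)), odd powers → 0; here √(π/(2α)) = 0.84307.
Normalization: ∫|Ψ|² dx = 1.9601.
⟨x⟩ = 0.27130 and ⟨x²⟩ = 0.15938.
(Δx)² = 0.15938 − (0.27130)² = 0.085780.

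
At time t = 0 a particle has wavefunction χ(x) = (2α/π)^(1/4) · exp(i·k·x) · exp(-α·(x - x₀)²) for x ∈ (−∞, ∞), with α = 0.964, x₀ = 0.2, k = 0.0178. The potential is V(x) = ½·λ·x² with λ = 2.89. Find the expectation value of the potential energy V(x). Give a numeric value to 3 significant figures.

⟨V⟩ = ∫ V(x)·|χ|² dx.
Gaussian moments (u = x − x₀): ∫u^(2j)·e^(−2αu²) du = (2j−1)!!/(4α)^j · √(π/(2α)), odd powers integrate to 0; here √(π/(2α)) = 1.2765.
⟨V⟩ = 0.43254.

0.433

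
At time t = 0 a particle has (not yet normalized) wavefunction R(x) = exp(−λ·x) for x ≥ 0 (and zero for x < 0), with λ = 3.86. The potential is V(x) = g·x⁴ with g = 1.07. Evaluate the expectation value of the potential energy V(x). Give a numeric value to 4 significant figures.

0.007230

⟨V⟩ = ∫ V(x)·|R|² dx / ∫|R|² dx.
Every integrand reduces to terms xʲ·e^(−2λx) on [0, ∞); use ∫₀^∞ xʲ·e^(−2λx) dx = j!/(2λ)^(j+1).
State is unnormalized: ∫|R|² dx = 0.12953, and ∫R*·V(x)·R dx = 0.00093650, so ⟨V⟩ = 0.00093650 / 0.12953.
⟨V⟩ = 0.0072298.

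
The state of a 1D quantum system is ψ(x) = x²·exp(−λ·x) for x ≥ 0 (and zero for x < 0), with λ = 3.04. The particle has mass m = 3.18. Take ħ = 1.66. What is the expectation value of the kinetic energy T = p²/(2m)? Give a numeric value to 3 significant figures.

1.33

T = −(ħ²/2m) d²/dx², so ⟨T⟩ = −(ħ²/2m) ∫ ψ*·ψ'' dx / ∫|ψ|² dx; with m = 3.18.
Differentiate x²·exp(−λ·x) with the product rule; every integrand then reduces to terms xʲ·e^(−2λx) on [0, ∞), with ∫₀^∞ xʲ·e^(−2λx) dx = j!/(2λ)^(j+1).
State is unnormalized: ∫|ψ|² dx = 0.0028886, and ∫ψ*·(−ħ²/2m · ψ'') dx = 0.0038555, so ⟨T⟩ = 0.0038555 / 0.0028886.
⟨T⟩ = 1.3347.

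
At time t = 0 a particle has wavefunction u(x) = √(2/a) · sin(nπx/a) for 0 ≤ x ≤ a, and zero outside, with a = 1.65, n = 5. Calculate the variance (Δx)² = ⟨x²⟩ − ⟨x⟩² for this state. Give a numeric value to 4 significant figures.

0.2214

Compute ⟨x⟩ and ⟨x²⟩ separately, then (Δx)² = ⟨x²⟩ − ⟨x⟩².
With sin²θ = (1 − cos2θ)/2 on 0 ≤ x ≤ a: ∫sin²(nπx/a) dx = a/2, ∫x·sin²(nπx/a) dx = a²/4, ∫x²·sin²(nπx/a) dx = a³·(1/6 − 1/(4n²π²)); higher powers xᵏ the same way, integrating xᵏ·cos(2nπx/a) by parts.
⟨x⟩ = 0.82500 and ⟨x²⟩ = 0.90198.
(Δx)² = 0.90198 − (0.82500)² = 0.22136.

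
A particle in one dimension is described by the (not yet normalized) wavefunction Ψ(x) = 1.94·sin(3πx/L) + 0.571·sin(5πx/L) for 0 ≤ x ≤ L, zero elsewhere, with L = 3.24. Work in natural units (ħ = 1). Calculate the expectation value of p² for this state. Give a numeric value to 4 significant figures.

p² Ψ = −ħ² d²Ψ/dx²; ⟨p²⟩ = −ħ² ∫ Ψ*·Ψ'' dx / ∫|Ψ|² dx.
d²/dx² sin(jπx/L) = −(jπ/L)²·sin(jπx/L); on 0 ≤ x ≤ L, ∫sin²(jπx/L) dx = L/2 and ∫sin(jπx/L)·sin(lπx/L) dx = 0 for j ≠ l, so only diagonal terms survive in ∫|Ψ|² and ∫Ψ·Ψ″; ∫Ψ·Ψ′ dx = [Ψ²/2] between the walls = 0.
State is unnormalized: ∫|Ψ|² dx = 6.6252, and ∫Ψ*·(−ħ² Ψ'') dx = 64.005, so ⟨p²⟩ = 64.005 / 6.6252.
⟨p²⟩ = 9.6609.

9.661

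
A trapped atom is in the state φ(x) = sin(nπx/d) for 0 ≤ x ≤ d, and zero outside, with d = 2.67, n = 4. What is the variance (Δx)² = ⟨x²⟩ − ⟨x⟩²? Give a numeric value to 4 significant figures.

Compute ⟨x⟩ and ⟨x²⟩ separately, then (Δx)² = ⟨x²⟩ − ⟨x⟩².
With sin²θ = (1 − cos2θ)/2 on 0 ≤ x ≤ d: ∫sin²(nπx/d) dx = d/2, ∫x·sin²(nπx/d) dx = d²/4, ∫x²·sin²(nπx/d) dx = d³·(1/6 − 1/(4n²π²)); higher powers xᵏ the same way, integrating xᵏ·cos(2nπx/d) by parts.
Normalization: ∫|φ|² dx = 1.3350.
⟨x⟩ = 1.3350 and ⟨x²⟩ = 2.3537.
(Δx)² = 2.3537 − (1.3350)² = 0.57150.

0.5715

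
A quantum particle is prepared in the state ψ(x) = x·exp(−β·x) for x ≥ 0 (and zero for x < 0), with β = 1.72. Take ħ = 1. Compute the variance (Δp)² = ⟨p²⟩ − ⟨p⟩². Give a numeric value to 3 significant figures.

Compute ⟨p⟩ and ⟨p²⟩ separately; (Δp)² = ⟨p²⟩ − ⟨p⟩².
Differentiate x·exp(−β·x) with the product rule; every integrand then reduces to terms xʲ·e^(−2βx) on [0, ∞), with ∫₀^∞ xʲ·e^(−2βx) dx = j!/(2β)^(j+1).
Normalization: ∫|ψ|² dx = 0.049131.
⟨p⟩ = 0.0000 and ⟨p²⟩ = 2.9584.
(Δp)² = 2.9584 − (0.0000)² = 2.9584.

2.96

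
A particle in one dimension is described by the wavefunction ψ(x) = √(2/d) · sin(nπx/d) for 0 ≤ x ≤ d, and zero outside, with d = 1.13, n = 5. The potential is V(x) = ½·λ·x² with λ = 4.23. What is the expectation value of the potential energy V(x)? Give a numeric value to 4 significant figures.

0.8947

⟨V⟩ = ∫ V(x)·|ψ|² dx.
With sin²θ = (1 − cos2θ)/2 on 0 ≤ x ≤ d: ∫sin²(nπx/d) dx = d/2, ∫x·sin²(nπx/d) dx = d²/4, ∫x²·sin²(nπx/d) dx = d³·(1/6 − 1/(4n²π²)); higher powers xᵏ the same way, integrating xᵏ·cos(2nπx/d) by parts.
⟨V⟩ = 0.89474.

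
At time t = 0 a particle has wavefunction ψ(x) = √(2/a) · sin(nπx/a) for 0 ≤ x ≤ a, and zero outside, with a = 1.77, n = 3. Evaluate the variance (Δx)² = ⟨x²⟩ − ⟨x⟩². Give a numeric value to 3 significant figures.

0.243

Compute ⟨x⟩ and ⟨x²⟩ separately, then (Δx)² = ⟨x²⟩ − ⟨x⟩².
With sin²θ = (1 − cos2θ)/2 on 0 ≤ x ≤ a: ∫sin²(nπx/a) dx = a/2, ∫x·sin²(nπx/a) dx = a²/4, ∫x²·sin²(nπx/a) dx = a³·(1/6 − 1/(4n²π²)); higher powers xᵏ the same way, integrating xᵏ·cos(2nπx/a) by parts.
⟨x⟩ = 0.88500 and ⟨x²⟩ = 1.0267.
(Δx)² = 1.0267 − (0.88500)² = 0.24344.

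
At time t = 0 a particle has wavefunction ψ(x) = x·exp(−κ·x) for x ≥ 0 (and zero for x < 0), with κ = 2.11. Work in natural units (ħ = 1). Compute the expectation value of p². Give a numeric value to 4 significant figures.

p² ψ = −ħ² d²ψ/dx²; ⟨p²⟩ = −ħ² ∫ ψ*·ψ'' dx / ∫|ψ|² dx.
Differentiate x·exp(−κ·x) with the product rule; every integrand then reduces to terms xʲ·e^(−2κx) on [0, ∞), with ∫₀^∞ xʲ·e^(−2κx) dx = j!/(2κ)^(j+1).
State is unnormalized: ∫|ψ|² dx = 0.026613, and ∫ψ*·(−ħ² ψ'') dx = 0.11848, so ⟨p²⟩ = 0.11848 / 0.026613.
⟨p²⟩ = 4.4521.

4.452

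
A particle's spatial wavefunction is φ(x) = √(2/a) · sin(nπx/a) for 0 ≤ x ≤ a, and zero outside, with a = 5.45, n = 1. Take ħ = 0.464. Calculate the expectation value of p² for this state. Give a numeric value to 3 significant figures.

p² φ = −ħ² d²φ/dx²; ⟨p²⟩ = −ħ² ∫ φ*·φ'' dx.
d/dx sin(nπx/a) = (nπ/a)·cos(nπx/a) and d²/dx² sin(nπx/a) = −(nπ/a)²·sin(nπx/a); on 0 ≤ x ≤ a, ∫sin²(nπx/a) dx = a/2 and ∫sin(nπx/a)·cos(nπx/a) dx = 0.
⟨p²⟩ = 0.071539.

0.0715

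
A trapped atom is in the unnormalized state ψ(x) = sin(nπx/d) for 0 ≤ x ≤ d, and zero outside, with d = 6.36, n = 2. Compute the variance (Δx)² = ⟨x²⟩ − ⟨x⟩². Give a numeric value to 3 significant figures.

2.86

Compute ⟨x⟩ and ⟨x²⟩ separately, then (Δx)² = ⟨x²⟩ − ⟨x⟩².
With sin²θ = (1 − cos2θ)/2 on 0 ≤ x ≤ d: ∫sin²(nπx/d) dx = d/2, ∫x·sin²(nπx/d) dx = d²/4, ∫x²·sin²(nπx/d) dx = d³·(1/6 − 1/(4n²π²)); higher powers xᵏ the same way, integrating xᵏ·cos(2nπx/d) by parts.
Normalization: ∫|ψ|² dx = 3.1800.
⟨x⟩ = 3.1800 and ⟨x²⟩ = 12.971.
(Δx)² = 12.971 − (3.1800)² = 2.8585.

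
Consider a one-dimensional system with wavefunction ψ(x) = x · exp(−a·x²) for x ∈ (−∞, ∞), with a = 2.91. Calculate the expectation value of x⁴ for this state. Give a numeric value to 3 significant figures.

⟨x⁴⟩ = ∫ x⁴·|ψ|² dx / ∫|ψ|² dx (integrals over the domain).
Expand each integrand as polynomial × e^(−2ax²) and use ∫x^(2j)·e^(−2ax²) dx = (2j−1)!!/(4a)^j · √(π/(2a)), odd powers → 0; here √(π/(2a)) = 0.73471.
State is unnormalized: ∫|ψ|² dx = 0.063119, and ∫ψ*·x⁴·ψ dx = 0.0069879, so ⟨x⁴⟩ = 0.0069879 / 0.063119.
⟨x⁴⟩ = 0.11071.

0.111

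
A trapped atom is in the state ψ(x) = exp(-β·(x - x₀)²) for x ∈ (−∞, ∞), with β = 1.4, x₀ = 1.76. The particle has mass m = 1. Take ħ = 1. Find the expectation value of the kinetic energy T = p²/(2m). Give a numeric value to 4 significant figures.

0.7000

T = −(ħ²/2m) d²/dx², so ⟨T⟩ = −(ħ²/2m) ∫ ψ*·ψ'' dx / ∫|ψ|² dx; with m = 1.
Gaussian moments (u = x − x₀): ∫u^(2j)·e^(−2βu²) du = (2j−1)!!/(4β)^j · √(π/(2β)), odd powers integrate to 0; here √(π/(2β)) = 1.0592. Derivatives: d/dx e^(−βu²) = −2βu·e^(−βu²), d²/dx² e^(−βu²) = (4β²u² − 2β)·e^(−βu²).
State is unnormalized: ∫|ψ|² dx = 1.0592, and ∫ψ*·(−ħ²/2m · ψ'') dx = 0.74147, so ⟨T⟩ = 0.74147 / 1.0592.
⟨T⟩ = 0.70000.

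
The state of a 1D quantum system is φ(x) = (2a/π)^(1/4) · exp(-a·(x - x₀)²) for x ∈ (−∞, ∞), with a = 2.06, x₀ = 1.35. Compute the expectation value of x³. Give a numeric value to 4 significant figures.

2.952

⟨x³⟩ = ∫ x³·|φ|² dx (integrals over the domain).
Gaussian moments (u = x − x₀): ∫u^(2j)·e^(−2au²) du = (2j−1)!!/(4a)^j · √(π/(2a)), odd powers integrate to 0; here √(π/(2a)) = 0.87323.
⟨x³⟩ = 2.9519.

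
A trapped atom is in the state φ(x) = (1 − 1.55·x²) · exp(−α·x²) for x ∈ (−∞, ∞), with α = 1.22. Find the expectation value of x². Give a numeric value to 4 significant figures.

0.1865

⟨x²⟩ = ∫ x²·|φ|² dx / ∫|φ|² dx (integrals over the domain).
Expand each integrand as polynomial × e^(−2αx²) and use ∫x^(2j)·e^(−2αx²) dx = (2j−1)!!/(4α)^j · √(π/(2α)), odd powers → 0; here √(π/(2α)) = 1.1347.
State is unnormalized: ∫|φ|² dx = 0.75731, and ∫φ*·x²·φ dx = 0.14126, so ⟨x²⟩ = 0.14126 / 0.75731.
⟨x²⟩ = 0.18653.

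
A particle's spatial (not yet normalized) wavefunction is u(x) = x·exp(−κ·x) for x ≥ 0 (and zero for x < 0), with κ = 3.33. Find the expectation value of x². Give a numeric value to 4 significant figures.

0.2705

⟨x²⟩ = ∫ x²·|u|² dx / ∫|u|² dx (integrals over the domain).
Every integrand reduces to terms xʲ·e^(−2κx) on [0, ∞); use ∫₀^∞ xʲ·e^(−2κx) dx = j!/(2κ)^(j+1).
State is unnormalized: ∫|u|² dx = 0.0067703, and ∫u*·x²·u dx = 0.0018316, so ⟨x²⟩ = 0.0018316 / 0.0067703.
⟨x²⟩ = 0.27054.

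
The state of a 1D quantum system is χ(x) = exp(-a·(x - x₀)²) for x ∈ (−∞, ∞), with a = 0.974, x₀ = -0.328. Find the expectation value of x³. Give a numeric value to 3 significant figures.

-0.288

⟨x³⟩ = ∫ x³·|χ|² dx / ∫|χ|² dx (integrals over the domain).
Gaussian moments (u = x − x₀): ∫u^(2j)·e^(−2au²) du = (2j−1)!!/(4a)^j · √(π/(2a)), odd powers integrate to 0; here √(π/(2a)) = 1.2699.
State is unnormalized: ∫|χ|² dx = 1.2699, and ∫χ*·x³·χ dx = -0.36556, so ⟨x³⟩ = -0.36556 / 1.2699.
⟨x³⟩ = -0.28785.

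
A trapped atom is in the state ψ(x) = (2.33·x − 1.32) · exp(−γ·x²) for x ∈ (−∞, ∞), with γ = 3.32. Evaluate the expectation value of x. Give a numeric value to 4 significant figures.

-0.2153

⟨x⟩ = ∫ x·|ψ|² dx / ∫|ψ|² dx (integrals over the domain).
Expand each integrand as polynomial × e^(−2γx²) and use ∫x^(2j)·e^(−2γx²) dx = (2j−1)!!/(4γ)^j · √(π/(2γ)), odd powers → 0; here √(π/(2γ)) = 0.68785.
State is unnormalized: ∫|ψ|² dx = 1.4797, and ∫ψ*·x·ψ dx = -0.31861, so ⟨x⟩ = -0.31861 / 1.4797.
⟨x⟩ = -0.21532.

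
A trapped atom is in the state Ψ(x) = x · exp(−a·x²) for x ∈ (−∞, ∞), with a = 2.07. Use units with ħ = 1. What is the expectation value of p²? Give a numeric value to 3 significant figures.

6.21

p² Ψ = −ħ² d²Ψ/dx²; ⟨p²⟩ = −ħ² ∫ Ψ*·Ψ'' dx / ∫|Ψ|² dx.
Expand each integrand as polynomial × e^(−2ax²) and use ∫x^(2j)·e^(−2ax²) dx = (2j−1)!!/(4a)^j · √(π/(2a)), odd powers → 0; here √(π/(2a)) = 0.87111. Differentiate with the product rule, d/dx e^(−ax²) = −2ax·e^(−ax²).
State is unnormalized: ∫|Ψ|² dx = 0.10521, and ∫Ψ*·(−ħ² Ψ'') dx = 0.65334, so ⟨p²⟩ = 0.65334 / 0.10521.
⟨p²⟩ = 6.2100.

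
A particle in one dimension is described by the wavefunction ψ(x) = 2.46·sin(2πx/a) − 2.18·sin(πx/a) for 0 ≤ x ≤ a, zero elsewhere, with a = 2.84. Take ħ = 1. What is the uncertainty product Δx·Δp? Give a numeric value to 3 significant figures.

0.763

Δx = √(⟨x²⟩−⟨x⟩²), Δp = √(⟨p²⟩−⟨p⟩²).
On 0 ≤ x ≤ a (j ≠ l): ∫sin²(jπx/a) dx = a/2, ∫sin(jπx/a)·sin(lπx/a) dx = 0; diagonal moments ∫x·sin²(jπx/a) dx = a²/4, ∫x²·sin²(jπx/a) dx = a³·(1/6 − 1/(4j²π²)); cross terms ∫x·sin(jπx/a)·sin(lπx/a) dx = 0 for j + l even and −4jla²/(π²(j² − l²)²) for j + l odd, ∫x²·sin(jπx/a)·sin(lπx/a) dx = (−1)^(j+l)·4jla³/(π²(j² − l²)²); higher powers the same way via product-to-sum and parts. d²/dx² sin(jπx/a) = −(jπ/a)²·sin(jπx/a); on 0 ≤ x ≤ a, ∫sin²(jπx/a) dx = a/2 and ∫sin(jπx/a)·sin(lπx/a) dx = 0 for j ≠ l, so only diagonal terms survive in ∫|ψ|² and ∫ψ·ψ″; ∫ψ·ψ′ dx = [ψ²/2] between the walls = 0.
Normalization: ∫|ψ|² dx = 15.342.
⟨x⟩ = 1.9278, ⟨x²⟩ = 3.8939 ⇒ Δx = 0.42103.
⟨p⟩ = 0.0000, ⟨p²⟩ = 3.2799 ⇒ Δp = 1.8110.
Δx·Δp = 0.76251.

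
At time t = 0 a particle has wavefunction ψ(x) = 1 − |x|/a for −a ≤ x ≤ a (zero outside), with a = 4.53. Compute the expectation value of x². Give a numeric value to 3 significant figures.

⟨x²⟩ = ∫ x²·|ψ|² dx / ∫|ψ|² dx (integrals over the domain).
ψ is even, so ∫ over [−a, a] = 2∫₀ᵃ with ψ = 1 − x/a there: ∫₀ᵃ (1 − x/a)² dx = a/3, ∫₀ᵃ x²(1 − x/a)² dx = a³/30, ∫₀ᵃ x⁴(1 − x/a)² dx = a⁵/105.
State is unnormalized: ∫|ψ|² dx = 3.0200, and ∫ψ*·x²·ψ dx = 6.1973, so ⟨x²⟩ = 6.1973 / 3.0200.
⟨x²⟩ = 2.0521.

2.05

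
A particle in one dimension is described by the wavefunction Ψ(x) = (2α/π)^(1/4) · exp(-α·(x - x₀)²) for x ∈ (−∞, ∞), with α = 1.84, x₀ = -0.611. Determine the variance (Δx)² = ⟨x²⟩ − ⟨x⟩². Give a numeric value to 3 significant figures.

0.136

Compute ⟨x⟩ and ⟨x²⟩ separately, then (Δx)² = ⟨x²⟩ − ⟨x⟩².
Gaussian moments (u = x − x₀): ∫u^(2j)·e^(−2αu²) du = (2j−1)!!/(4α)^j · √(π/(2α)), odd powers integrate to 0; here √(π/(2α)) = 0.92396.
⟨x⟩ = -0.61100 and ⟨x²⟩ = 0.50919.
(Δx)² = 0.50919 − (-0.61100)² = 0.13587.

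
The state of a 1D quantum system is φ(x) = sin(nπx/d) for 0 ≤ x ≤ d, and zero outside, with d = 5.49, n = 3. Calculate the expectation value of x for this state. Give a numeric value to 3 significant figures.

2.75

⟨x⟩ = ∫ x·|φ|² dx / ∫|φ|² dx (integrals over the domain).
With sin²θ = (1 − cos2θ)/2 on 0 ≤ x ≤ d: ∫sin²(nπx/d) dx = d/2, ∫x·sin²(nπx/d) dx = d²/4, ∫x²·sin²(nπx/d) dx = d³·(1/6 − 1/(4n²π²)); higher powers xᵏ the same way, integrating xᵏ·cos(2nπx/d) by parts.
State is unnormalized: ∫|φ|² dx = 2.7450, and ∫φ*·x·φ dx = 7.5350, so ⟨x⟩ = 7.5350 / 2.7450.
⟨x⟩ = 2.7450.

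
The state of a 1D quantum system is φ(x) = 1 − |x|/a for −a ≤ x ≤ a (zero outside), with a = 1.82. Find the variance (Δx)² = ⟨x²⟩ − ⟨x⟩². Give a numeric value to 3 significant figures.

Compute ⟨x⟩ and ⟨x²⟩ separately, then (Δx)² = ⟨x²⟩ − ⟨x⟩².
φ is even, so ∫ over [−a, a] = 2∫₀ᵃ with φ = 1 − x/a there: ∫₀ᵃ (1 − x/a)² dx = a/3, ∫₀ᵃ x²(1 − x/a)² dx = a³/30, ∫₀ᵃ x⁴(1 − x/a)² dx = a⁵/105.
Normalization: ∫|φ|² dx = 1.2133.
⟨x⟩ = 0.0000 and ⟨x²⟩ = 0.33124.
(Δx)² = 0.33124 − (0.0000)² = 0.33124.

0.331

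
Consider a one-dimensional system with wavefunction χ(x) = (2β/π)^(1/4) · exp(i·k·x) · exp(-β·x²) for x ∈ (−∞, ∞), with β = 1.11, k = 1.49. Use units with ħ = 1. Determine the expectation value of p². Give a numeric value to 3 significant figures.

3.33

p² χ = −ħ² d²χ/dx²; ⟨p²⟩ = −ħ² ∫ χ*·χ'' dx.
Gaussian moments: ∫x^(2j)·e^(−2βx²) dx = (2j−1)!!/(4β)^j · √(π/(2β)), odd powers integrate to 0; here √(π/(2β)) = 1.1896. Derivatives: χ′ = (ik − 2βx)·χ, χ″ = ((ik − 2βx)² − 2β)·χ; the odd-in-x pieces drop out.
⟨p²⟩ = 3.3301.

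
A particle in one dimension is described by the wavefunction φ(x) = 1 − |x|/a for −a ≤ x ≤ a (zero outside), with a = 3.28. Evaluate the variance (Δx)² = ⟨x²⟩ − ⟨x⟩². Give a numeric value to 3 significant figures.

1.08

Compute ⟨x⟩ and ⟨x²⟩ separately, then (Δx)² = ⟨x²⟩ − ⟨x⟩².
φ is even, so ∫ over [−a, a] = 2∫₀ᵃ with φ = 1 − x/a there: ∫₀ᵃ (1 − x/a)² dx = a/3, ∫₀ᵃ x²(1 − x/a)² dx = a³/30, ∫₀ᵃ x⁴(1 − x/a)² dx = a⁵/105.
Normalization: ∫|φ|² dx = 2.1867.
⟨x⟩ = 0.0000 and ⟨x²⟩ = 1.0758.
(Δx)² = 1.0758 − (0.0000)² = 1.0758.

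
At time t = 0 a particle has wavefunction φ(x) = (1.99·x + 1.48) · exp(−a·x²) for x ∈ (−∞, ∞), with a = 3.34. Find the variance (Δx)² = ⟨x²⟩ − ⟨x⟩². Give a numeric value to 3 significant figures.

0.0613

Compute ⟨x⟩ and ⟨x²⟩ separately, then (Δx)² = ⟨x²⟩ − ⟨x⟩².
Expand each integrand as polynomial × e^(−2ax²) and use ∫x^(2j)·e^(−2ax²) dx = (2j−1)!!/(4a)^j · √(π/(2a)), odd powers → 0; here √(π/(2a)) = 0.68578.
Normalization: ∫|φ|² dx = 1.7054.
⟨x⟩ = 0.17729 and ⟨x²⟩ = 0.092694.
(Δx)² = 0.092694 − (0.17729)² = 0.061261.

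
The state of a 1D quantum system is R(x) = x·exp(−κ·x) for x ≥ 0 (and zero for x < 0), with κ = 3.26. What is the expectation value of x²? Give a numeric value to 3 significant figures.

⟨x²⟩ = ∫ x²·|R|² dx / ∫|R|² dx (integrals over the domain).
Every integrand reduces to terms xʲ·e^(−2κx) on [0, ∞); use ∫₀^∞ xʲ·e^(−2κx) dx = j!/(2κ)^(j+1).
State is unnormalized: ∫|R|² dx = 0.0072158, and ∫R*·x²·R dx = 0.0020369, so ⟨x²⟩ = 0.0020369 / 0.0072158.
⟨x²⟩ = 0.28228.

0.282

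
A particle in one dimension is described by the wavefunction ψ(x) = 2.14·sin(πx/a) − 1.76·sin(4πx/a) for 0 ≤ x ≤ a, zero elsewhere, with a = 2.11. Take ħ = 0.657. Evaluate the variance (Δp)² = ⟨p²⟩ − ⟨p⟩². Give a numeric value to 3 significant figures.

Compute ⟨p⟩ and ⟨p²⟩ separately; (Δp)² = ⟨p²⟩ − ⟨p⟩².
d²/dx² sin(jπx/a) = −(jπ/a)²·sin(jπx/a); on 0 ≤ x ≤ a, ∫sin²(jπx/a) dx = a/2 and ∫sin(jπx/a)·sin(lπx/a) dx = 0 for j ≠ l, so only diagonal terms survive in ∫|ψ|² and ∫ψ·ψ″; ∫ψ·ψ′ dx = [ψ²/2] between the walls = 0.
Normalization: ∫|ψ|² dx = 8.0994.
⟨p⟩ = 0.0000 and ⟨p²⟩ = 6.7482.
(Δp)² = 6.7482 − (0.0000)² = 6.7482.

6.75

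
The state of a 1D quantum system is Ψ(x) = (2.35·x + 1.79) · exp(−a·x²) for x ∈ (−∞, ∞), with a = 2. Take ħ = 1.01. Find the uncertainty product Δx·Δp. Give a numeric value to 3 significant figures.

Δx = √(⟨x²⟩−⟨x⟩²), Δp = √(⟨p²⟩−⟨p⟩²).
Expand each integrand as polynomial × e^(−2ax²) and use ∫x^(2j)·e^(−2ax²) dx = (2j−1)!!/(4a)^j · √(π/(2a)), odd powers → 0; here √(π/(2a)) = 0.88623. Differentiate with the product rule, d/dx e^(−ax²) = −2ax·e^(−ax²).
Normalization: ∫|Ψ|² dx = 3.4513.
⟨x⟩ = 0.27003, ⟨x²⟩ = 0.16931 ⇒ Δx = 0.31048.
⟨p⟩ = 0.0000, ⟨p²⟩ = 2.7635 ⇒ Δp = 1.6624.
Δx·Δp = 0.51613.

0.516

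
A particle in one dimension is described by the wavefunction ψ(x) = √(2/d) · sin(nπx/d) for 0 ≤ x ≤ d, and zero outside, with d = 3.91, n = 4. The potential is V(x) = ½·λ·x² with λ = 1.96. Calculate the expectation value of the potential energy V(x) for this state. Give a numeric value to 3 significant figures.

⟨V⟩ = ∫ V(x)·|ψ|² dx.
With sin²θ = (1 − cos2θ)/2 on 0 ≤ x ≤ d: ∫sin²(nπx/d) dx = d/2, ∫x·sin²(nπx/d) dx = d²/4, ∫x²·sin²(nπx/d) dx = d³·(1/6 − 1/(4n²π²)); higher powers xᵏ the same way, integrating xᵏ·cos(2nπx/d) by parts.
⟨V⟩ = 4.9467.

4.95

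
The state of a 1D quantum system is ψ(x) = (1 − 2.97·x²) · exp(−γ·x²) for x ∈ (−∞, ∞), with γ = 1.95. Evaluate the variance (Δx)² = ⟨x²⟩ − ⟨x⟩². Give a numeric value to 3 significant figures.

0.169

Compute ⟨x⟩ and ⟨x²⟩ separately, then (Δx)² = ⟨x²⟩ − ⟨x⟩².
Expand each integrand as polynomial × e^(−2γx²) and use ∫x^(2j)·e^(−2γx²) dx = (2j−1)!!/(4γ)^j · √(π/(2γ)), odd powers → 0; here √(π/(2γ)) = 0.89752.
Normalization: ∫|ψ|² dx = 0.60440.
⟨x⟩ = 0.0000 and ⟨x²⟩ = 0.16947.
(Δx)² = 0.16947 − (0.0000)² = 0.16947.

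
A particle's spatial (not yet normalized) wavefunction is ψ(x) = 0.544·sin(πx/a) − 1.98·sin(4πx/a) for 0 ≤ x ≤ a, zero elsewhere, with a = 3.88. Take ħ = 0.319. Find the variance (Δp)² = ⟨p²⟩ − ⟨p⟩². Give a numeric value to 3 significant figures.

0.997

Compute ⟨p⟩ and ⟨p²⟩ separately; (Δp)² = ⟨p²⟩ − ⟨p⟩².
d²/dx² sin(jπx/a) = −(jπ/a)²·sin(jπx/a); on 0 ≤ x ≤ a, ∫sin²(jπx/a) dx = a/2 and ∫sin(jπx/a)·sin(lπx/a) dx = 0 for j ≠ l, so only diagonal terms survive in ∫|ψ|² and ∫ψ·ψ″; ∫ψ·ψ′ dx = [ψ²/2] between the walls = 0.
Normalization: ∫|ψ|² dx = 8.1797.
⟨p⟩ = 0.0000 and ⟨p²⟩ = 0.99719.
(Δp)² = 0.99719 − (0.0000)² = 0.99719.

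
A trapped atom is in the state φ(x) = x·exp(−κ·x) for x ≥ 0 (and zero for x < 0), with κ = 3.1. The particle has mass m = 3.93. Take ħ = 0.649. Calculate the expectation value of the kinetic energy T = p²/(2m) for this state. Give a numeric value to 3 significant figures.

0.515

T = −(ħ²/2m) d²/dx², so ⟨T⟩ = −(ħ²/2m) ∫ φ*·φ'' dx / ∫|φ|² dx; with m = 3.93.
Differentiate x·exp(−κ·x) with the product rule; every integrand then reduces to terms xʲ·e^(−2κx) on [0, ∞), with ∫₀^∞ xʲ·e^(−2κx) dx = j!/(2κ)^(j+1).
State is unnormalized: ∫|φ|² dx = 0.0083918, and ∫φ*·(−ħ²/2m · φ'') dx = 0.0043216, so ⟨T⟩ = 0.0043216 / 0.0083918.
⟨T⟩ = 0.51498.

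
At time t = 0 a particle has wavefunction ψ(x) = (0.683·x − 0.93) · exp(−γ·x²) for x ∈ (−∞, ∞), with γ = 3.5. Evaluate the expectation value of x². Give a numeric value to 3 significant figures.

0.0767

⟨x²⟩ = ∫ x²·|ψ|² dx / ∫|ψ|² dx (integrals over the domain).
Expand each integrand as polynomial × e^(−2γx²) and use ∫x^(2j)·e^(−2γx²) dx = (2j−1)!!/(4γ)^j · √(π/(2γ)), odd powers → 0; here √(π/(2γ)) = 0.66992.
State is unnormalized: ∫|ψ|² dx = 0.60174, and ∫ψ*·x²·ψ dx = 0.046170, so ⟨x²⟩ = 0.046170 / 0.60174.
⟨x²⟩ = 0.076728.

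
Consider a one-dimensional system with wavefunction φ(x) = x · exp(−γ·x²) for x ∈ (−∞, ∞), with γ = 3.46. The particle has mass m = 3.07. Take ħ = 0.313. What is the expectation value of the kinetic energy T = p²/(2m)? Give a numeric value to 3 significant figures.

0.166

T = −(ħ²/2m) d²/dx², so ⟨T⟩ = −(ħ²/2m) ∫ φ*·φ'' dx / ∫|φ|² dx; with m = 3.07.
Expand each integrand as polynomial × e^(−2γx²) and use ∫x^(2j)·e^(−2γx²) dx = (2j−1)!!/(4γ)^j · √(π/(2γ)), odd powers → 0; here √(π/(2γ)) = 0.67379. Differentiate with the product rule, d/dx e^(−γx²) = −2γx·e^(−γx²).
State is unnormalized: ∫|φ|² dx = 0.048684, and ∫φ*·(−ħ²/2m · φ'') dx = 0.0080631, so ⟨T⟩ = 0.0080631 / 0.048684.
⟨T⟩ = 0.16562.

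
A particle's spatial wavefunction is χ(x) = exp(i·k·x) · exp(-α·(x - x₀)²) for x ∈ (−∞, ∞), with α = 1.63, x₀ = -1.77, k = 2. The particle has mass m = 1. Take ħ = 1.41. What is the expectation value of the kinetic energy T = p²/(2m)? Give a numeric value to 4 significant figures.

5.597

T = −(ħ²/2m) d²/dx², so ⟨T⟩ = −(ħ²/2m) ∫ χ*·χ'' dx / ∫|χ|² dx; with m = 1.
Gaussian moments (u = x − x₀): ∫u^(2j)·e^(−2αu²) du = (2j−1)!!/(4α)^j · √(π/(2α)), odd powers integrate to 0; here √(π/(2α)) = 0.98167. Derivatives: χ′ = (ik − 2αu)·χ, χ″ = ((ik − 2αu)² − 2α)·χ; the odd-in-u pieces drop out.
State is unnormalized: ∫|χ|² dx = 0.98167, and ∫χ*·(−ħ²/2m · χ'') dx = 5.4939, so ⟨T⟩ = 5.4939 / 0.98167.
⟨T⟩ = 5.5965.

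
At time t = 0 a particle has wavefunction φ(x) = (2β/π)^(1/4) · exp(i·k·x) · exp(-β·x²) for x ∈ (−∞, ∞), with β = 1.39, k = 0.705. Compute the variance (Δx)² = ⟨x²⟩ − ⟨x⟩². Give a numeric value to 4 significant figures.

Compute ⟨x⟩ and ⟨x²⟩ separately, then (Δx)² = ⟨x²⟩ − ⟨x⟩².
Gaussian moments: ∫x^(2j)·e^(−2βx²) dx = (2j−1)!!/(4β)^j · √(π/(2β)), odd powers integrate to 0; here √(π/(2β)) = 1.0630.
⟨x⟩ = 0.0000 and ⟨x²⟩ = 0.17986.
(Δx)² = 0.17986 − (0.0000)² = 0.17986.

0.1799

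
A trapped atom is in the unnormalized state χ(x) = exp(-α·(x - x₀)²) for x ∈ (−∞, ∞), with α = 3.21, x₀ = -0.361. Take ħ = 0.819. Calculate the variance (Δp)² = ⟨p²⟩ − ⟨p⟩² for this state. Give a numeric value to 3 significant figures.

2.15

Compute ⟨p⟩ and ⟨p²⟩ separately; (Δp)² = ⟨p²⟩ − ⟨p⟩².
Gaussian moments (u = x − x₀): ∫u^(2j)·e^(−2αu²) du = (2j−1)!!/(4α)^j · √(π/(2α)), odd powers integrate to 0; here √(π/(2α)) = 0.69953. Derivatives: d/dx e^(−αu²) = −2αu·e^(−αu²), d²/dx² e^(−αu²) = (4α²u² − 2α)·e^(−αu²).
Normalization: ∫|χ|² dx = 0.69953.
⟨p⟩ = 0.0000 and ⟨p²⟩ = 2.1531.
(Δp)² = 2.1531 − (0.0000)² = 2.1531.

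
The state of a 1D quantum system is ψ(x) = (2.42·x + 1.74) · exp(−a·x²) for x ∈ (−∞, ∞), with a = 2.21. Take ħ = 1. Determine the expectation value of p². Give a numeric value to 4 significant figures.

p² ψ = −ħ² d²ψ/dx²; ⟨p²⟩ = −ħ² ∫ ψ*·ψ'' dx / ∫|ψ|² dx.
Expand each integrand as polynomial × e^(−2ax²) and use ∫x^(2j)·e^(−2ax²) dx = (2j−1)!!/(4a)^j · √(π/(2a)), odd powers → 0; here √(π/(2a)) = 0.84307. Differentiate with the product rule, d/dx e^(−ax²) = −2ax·e^(−ax²).
State is unnormalized: ∫|ψ|² dx = 3.1110, and ∫ψ*·(−ħ² ψ'') dx = 9.3440, so ⟨p²⟩ = 9.3440 / 3.1110.
⟨p²⟩ = 3.0035.

3.004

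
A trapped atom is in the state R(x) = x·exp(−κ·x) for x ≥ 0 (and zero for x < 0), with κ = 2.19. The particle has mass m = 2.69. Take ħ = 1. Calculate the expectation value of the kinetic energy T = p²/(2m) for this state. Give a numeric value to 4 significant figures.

T = −(ħ²/2m) d²/dx², so ⟨T⟩ = −(ħ²/2m) ∫ R*·R'' dx / ∫|R|² dx; with m = 2.69.
Differentiate x·exp(−κ·x) with the product rule; every integrand then reduces to terms xʲ·e^(−2κx) on [0, ∞), with ∫₀^∞ xʲ·e^(−2κx) dx = j!/(2κ)^(j+1).
State is unnormalized: ∫|R|² dx = 0.023802, and ∫R*·(−ħ²/2m · R'') dx = 0.021218, so ⟨T⟩ = 0.021218 / 0.023802.
⟨T⟩ = 0.89147.

0.8915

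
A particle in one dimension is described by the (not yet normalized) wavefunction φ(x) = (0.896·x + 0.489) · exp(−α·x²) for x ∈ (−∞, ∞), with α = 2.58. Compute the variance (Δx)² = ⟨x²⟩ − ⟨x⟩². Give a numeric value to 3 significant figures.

0.0727

Compute ⟨x⟩ and ⟨x²⟩ separately, then (Δx)² = ⟨x²⟩ − ⟨x⟩².
Expand each integrand as polynomial × e^(−2αx²) and use ∫x^(2j)·e^(−2αx²) dx = (2j−1)!!/(4α)^j · √(π/(2α)), odd powers → 0; here √(π/(2α)) = 0.78028.
Normalization: ∫|φ|² dx = 0.24728.
⟨x⟩ = 0.26793 and ⟨x²⟩ = 0.14447.
(Δx)² = 0.14447 − (0.26793)² = 0.072682.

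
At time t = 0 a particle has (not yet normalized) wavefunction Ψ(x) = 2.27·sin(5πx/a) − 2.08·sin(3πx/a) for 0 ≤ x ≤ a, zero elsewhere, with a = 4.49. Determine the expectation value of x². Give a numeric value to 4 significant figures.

⟨x²⟩ = ∫ x²·|Ψ|² dx / ∫|Ψ|² dx (integrals over the domain).
On 0 ≤ x ≤ a (j ≠ l): ∫sin²(jπx/a) dx = a/2, ∫sin(jπx/a)·sin(lπx/a) dx = 0; diagonal moments ∫x·sin²(jπx/a) dx = a²/4, ∫x²·sin²(jπx/a) dx = a³·(1/6 − 1/(4j²π²)); cross terms ∫x·sin(jπx/a)·sin(lπx/a) dx = 0 for j + l even and −4jla²/(π²(j² − l²)²) for j + l odd, ∫x²·sin(jπx/a)·sin(lπx/a) dx = (−1)^(j+l)·4jla³/(π²(j² − l²)²); higher powers the same way via product-to-sum and parts.
State is unnormalized: ∫|Ψ|² dx = 21.281, and ∫Ψ*·x²·Ψ dx = 121.14, so ⟨x²⟩ = 121.14 / 21.281.
⟨x²⟩ = 5.6922.

5.692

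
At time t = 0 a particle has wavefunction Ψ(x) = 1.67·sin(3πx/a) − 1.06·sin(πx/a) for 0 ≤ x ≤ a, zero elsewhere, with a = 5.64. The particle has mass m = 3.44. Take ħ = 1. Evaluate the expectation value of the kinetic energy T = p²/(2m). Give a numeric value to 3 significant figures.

T = −(ħ²/2m) d²/dx², so ⟨T⟩ = −(ħ²/2m) ∫ Ψ*·Ψ'' dx / ∫|Ψ|² dx; with m = 3.44.
d²/dx² sin(jπx/a) = −(jπ/a)²·sin(jπx/a); on 0 ≤ x ≤ a, ∫sin²(jπx/a) dx = a/2 and ∫sin(jπx/a)·sin(lπx/a) dx = 0 for j ≠ l, so only diagonal terms survive in ∫|Ψ|² and ∫Ψ·Ψ″; ∫Ψ·Ψ′ dx = [Ψ²/2] between the walls = 0.
State is unnormalized: ∫|Ψ|² dx = 11.033, and ∫Ψ*·(−ħ²/2m · Ψ'') dx = 3.3350, so ⟨T⟩ = 3.3350 / 11.033.
⟨T⟩ = 0.30227.

0.302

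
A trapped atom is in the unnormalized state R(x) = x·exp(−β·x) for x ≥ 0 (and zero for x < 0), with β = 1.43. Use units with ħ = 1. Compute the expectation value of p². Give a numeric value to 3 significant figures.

2.04

p² R = −ħ² d²R/dx²; ⟨p²⟩ = −ħ² ∫ R*·R'' dx / ∫|R|² dx.
Differentiate x·exp(−β·x) with the product rule; every integrand then reduces to terms xʲ·e^(−2βx) on [0, ∞), with ∫₀^∞ xʲ·e^(−2βx) dx = j!/(2β)^(j+1).
State is unnormalized: ∫|R|² dx = 0.085493, and ∫R*·(−ħ² R'') dx = 0.17483, so ⟨p²⟩ = 0.17483 / 0.085493.
⟨p²⟩ = 2.0449.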